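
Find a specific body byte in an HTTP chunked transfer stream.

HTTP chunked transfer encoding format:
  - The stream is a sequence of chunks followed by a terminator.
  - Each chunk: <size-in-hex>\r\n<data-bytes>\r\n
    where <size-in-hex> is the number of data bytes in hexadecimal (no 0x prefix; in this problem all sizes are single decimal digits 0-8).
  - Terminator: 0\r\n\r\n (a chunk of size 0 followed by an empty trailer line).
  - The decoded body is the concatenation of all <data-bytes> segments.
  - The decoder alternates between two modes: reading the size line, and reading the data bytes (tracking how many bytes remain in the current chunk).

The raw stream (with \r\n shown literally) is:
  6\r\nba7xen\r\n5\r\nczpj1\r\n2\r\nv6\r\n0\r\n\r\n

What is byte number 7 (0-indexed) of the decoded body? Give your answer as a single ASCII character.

Answer: z

Derivation:
Chunk 1: stream[0..1]='6' size=0x6=6, data at stream[3..9]='ba7xen' -> body[0..6], body so far='ba7xen'
Chunk 2: stream[11..12]='5' size=0x5=5, data at stream[14..19]='czpj1' -> body[6..11], body so far='ba7xenczpj1'
Chunk 3: stream[21..22]='2' size=0x2=2, data at stream[24..26]='v6' -> body[11..13], body so far='ba7xenczpj1v6'
Chunk 4: stream[28..29]='0' size=0 (terminator). Final body='ba7xenczpj1v6' (13 bytes)
Body byte 7 = 'z'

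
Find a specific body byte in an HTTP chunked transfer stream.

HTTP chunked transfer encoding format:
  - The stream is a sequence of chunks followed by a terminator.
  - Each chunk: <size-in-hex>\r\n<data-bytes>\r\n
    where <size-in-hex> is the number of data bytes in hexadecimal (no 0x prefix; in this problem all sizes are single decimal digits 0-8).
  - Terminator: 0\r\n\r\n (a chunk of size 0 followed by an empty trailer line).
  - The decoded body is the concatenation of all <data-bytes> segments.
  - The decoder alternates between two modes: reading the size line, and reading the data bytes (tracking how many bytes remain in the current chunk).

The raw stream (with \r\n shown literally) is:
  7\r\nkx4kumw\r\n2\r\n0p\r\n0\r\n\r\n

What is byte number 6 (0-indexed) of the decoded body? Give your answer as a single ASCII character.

Answer: w

Derivation:
Chunk 1: stream[0..1]='7' size=0x7=7, data at stream[3..10]='kx4kumw' -> body[0..7], body so far='kx4kumw'
Chunk 2: stream[12..13]='2' size=0x2=2, data at stream[15..17]='0p' -> body[7..9], body so far='kx4kumw0p'
Chunk 3: stream[19..20]='0' size=0 (terminator). Final body='kx4kumw0p' (9 bytes)
Body byte 6 = 'w'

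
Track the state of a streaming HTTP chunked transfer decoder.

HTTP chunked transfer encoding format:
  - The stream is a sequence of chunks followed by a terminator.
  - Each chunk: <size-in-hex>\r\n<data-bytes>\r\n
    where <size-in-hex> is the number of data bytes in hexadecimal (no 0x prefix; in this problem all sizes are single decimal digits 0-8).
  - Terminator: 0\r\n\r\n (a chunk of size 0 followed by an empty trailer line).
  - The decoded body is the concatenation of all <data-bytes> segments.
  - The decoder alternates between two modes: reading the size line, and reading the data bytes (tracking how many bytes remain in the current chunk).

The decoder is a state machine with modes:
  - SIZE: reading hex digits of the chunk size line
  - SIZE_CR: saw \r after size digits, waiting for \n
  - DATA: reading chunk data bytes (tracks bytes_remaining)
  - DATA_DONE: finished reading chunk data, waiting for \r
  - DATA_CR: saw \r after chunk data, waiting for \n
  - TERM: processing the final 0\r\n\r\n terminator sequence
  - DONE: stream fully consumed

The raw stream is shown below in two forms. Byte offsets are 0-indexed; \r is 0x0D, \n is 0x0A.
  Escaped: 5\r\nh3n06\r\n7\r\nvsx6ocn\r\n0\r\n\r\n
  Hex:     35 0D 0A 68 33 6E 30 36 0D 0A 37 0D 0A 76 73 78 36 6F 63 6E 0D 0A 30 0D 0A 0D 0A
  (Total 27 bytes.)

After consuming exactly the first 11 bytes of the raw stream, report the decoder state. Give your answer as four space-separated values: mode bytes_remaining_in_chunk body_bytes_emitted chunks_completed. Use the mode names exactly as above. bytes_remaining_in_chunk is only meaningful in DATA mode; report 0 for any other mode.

Byte 0 = '5': mode=SIZE remaining=0 emitted=0 chunks_done=0
Byte 1 = 0x0D: mode=SIZE_CR remaining=0 emitted=0 chunks_done=0
Byte 2 = 0x0A: mode=DATA remaining=5 emitted=0 chunks_done=0
Byte 3 = 'h': mode=DATA remaining=4 emitted=1 chunks_done=0
Byte 4 = '3': mode=DATA remaining=3 emitted=2 chunks_done=0
Byte 5 = 'n': mode=DATA remaining=2 emitted=3 chunks_done=0
Byte 6 = '0': mode=DATA remaining=1 emitted=4 chunks_done=0
Byte 7 = '6': mode=DATA_DONE remaining=0 emitted=5 chunks_done=0
Byte 8 = 0x0D: mode=DATA_CR remaining=0 emitted=5 chunks_done=0
Byte 9 = 0x0A: mode=SIZE remaining=0 emitted=5 chunks_done=1
Byte 10 = '7': mode=SIZE remaining=0 emitted=5 chunks_done=1

Answer: SIZE 0 5 1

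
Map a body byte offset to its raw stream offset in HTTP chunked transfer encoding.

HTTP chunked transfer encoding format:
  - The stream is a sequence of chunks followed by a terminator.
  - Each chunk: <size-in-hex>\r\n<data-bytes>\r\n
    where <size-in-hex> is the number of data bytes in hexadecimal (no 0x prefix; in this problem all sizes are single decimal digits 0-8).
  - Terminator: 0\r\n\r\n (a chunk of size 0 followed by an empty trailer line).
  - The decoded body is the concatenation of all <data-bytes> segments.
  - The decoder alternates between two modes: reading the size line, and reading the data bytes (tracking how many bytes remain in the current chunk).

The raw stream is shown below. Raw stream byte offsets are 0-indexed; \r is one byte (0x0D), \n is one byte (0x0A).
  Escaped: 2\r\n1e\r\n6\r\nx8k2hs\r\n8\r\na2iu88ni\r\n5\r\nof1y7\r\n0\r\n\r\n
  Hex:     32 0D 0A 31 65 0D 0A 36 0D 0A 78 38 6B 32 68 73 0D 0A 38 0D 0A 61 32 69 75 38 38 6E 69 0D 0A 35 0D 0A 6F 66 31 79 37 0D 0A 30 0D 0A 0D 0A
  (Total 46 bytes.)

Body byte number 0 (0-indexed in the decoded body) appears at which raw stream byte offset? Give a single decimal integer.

Chunk 1: stream[0..1]='2' size=0x2=2, data at stream[3..5]='1e' -> body[0..2], body so far='1e'
Chunk 2: stream[7..8]='6' size=0x6=6, data at stream[10..16]='x8k2hs' -> body[2..8], body so far='1ex8k2hs'
Chunk 3: stream[18..19]='8' size=0x8=8, data at stream[21..29]='a2iu88ni' -> body[8..16], body so far='1ex8k2hsa2iu88ni'
Chunk 4: stream[31..32]='5' size=0x5=5, data at stream[34..39]='of1y7' -> body[16..21], body so far='1ex8k2hsa2iu88niof1y7'
Chunk 5: stream[41..42]='0' size=0 (terminator). Final body='1ex8k2hsa2iu88niof1y7' (21 bytes)
Body byte 0 at stream offset 3

Answer: 3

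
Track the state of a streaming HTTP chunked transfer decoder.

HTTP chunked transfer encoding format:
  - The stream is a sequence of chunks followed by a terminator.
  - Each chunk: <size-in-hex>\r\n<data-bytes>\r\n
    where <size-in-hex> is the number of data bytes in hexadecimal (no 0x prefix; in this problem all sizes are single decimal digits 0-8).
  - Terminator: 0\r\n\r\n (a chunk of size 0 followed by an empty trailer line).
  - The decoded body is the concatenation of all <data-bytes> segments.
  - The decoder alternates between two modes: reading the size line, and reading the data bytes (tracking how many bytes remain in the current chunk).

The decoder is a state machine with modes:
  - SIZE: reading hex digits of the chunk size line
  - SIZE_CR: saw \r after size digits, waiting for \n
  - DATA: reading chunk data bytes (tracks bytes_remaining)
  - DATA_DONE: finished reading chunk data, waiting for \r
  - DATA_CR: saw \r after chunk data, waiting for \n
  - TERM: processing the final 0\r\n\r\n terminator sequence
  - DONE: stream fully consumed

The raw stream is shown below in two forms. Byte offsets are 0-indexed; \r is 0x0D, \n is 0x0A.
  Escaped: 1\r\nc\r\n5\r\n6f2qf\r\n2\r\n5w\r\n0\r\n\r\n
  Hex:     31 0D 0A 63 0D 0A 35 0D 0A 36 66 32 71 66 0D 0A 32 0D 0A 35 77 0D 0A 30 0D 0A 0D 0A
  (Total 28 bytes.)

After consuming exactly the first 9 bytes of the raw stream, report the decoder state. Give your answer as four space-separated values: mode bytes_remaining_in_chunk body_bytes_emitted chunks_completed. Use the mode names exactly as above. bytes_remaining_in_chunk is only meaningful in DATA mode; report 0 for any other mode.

Byte 0 = '1': mode=SIZE remaining=0 emitted=0 chunks_done=0
Byte 1 = 0x0D: mode=SIZE_CR remaining=0 emitted=0 chunks_done=0
Byte 2 = 0x0A: mode=DATA remaining=1 emitted=0 chunks_done=0
Byte 3 = 'c': mode=DATA_DONE remaining=0 emitted=1 chunks_done=0
Byte 4 = 0x0D: mode=DATA_CR remaining=0 emitted=1 chunks_done=0
Byte 5 = 0x0A: mode=SIZE remaining=0 emitted=1 chunks_done=1
Byte 6 = '5': mode=SIZE remaining=0 emitted=1 chunks_done=1
Byte 7 = 0x0D: mode=SIZE_CR remaining=0 emitted=1 chunks_done=1
Byte 8 = 0x0A: mode=DATA remaining=5 emitted=1 chunks_done=1

Answer: DATA 5 1 1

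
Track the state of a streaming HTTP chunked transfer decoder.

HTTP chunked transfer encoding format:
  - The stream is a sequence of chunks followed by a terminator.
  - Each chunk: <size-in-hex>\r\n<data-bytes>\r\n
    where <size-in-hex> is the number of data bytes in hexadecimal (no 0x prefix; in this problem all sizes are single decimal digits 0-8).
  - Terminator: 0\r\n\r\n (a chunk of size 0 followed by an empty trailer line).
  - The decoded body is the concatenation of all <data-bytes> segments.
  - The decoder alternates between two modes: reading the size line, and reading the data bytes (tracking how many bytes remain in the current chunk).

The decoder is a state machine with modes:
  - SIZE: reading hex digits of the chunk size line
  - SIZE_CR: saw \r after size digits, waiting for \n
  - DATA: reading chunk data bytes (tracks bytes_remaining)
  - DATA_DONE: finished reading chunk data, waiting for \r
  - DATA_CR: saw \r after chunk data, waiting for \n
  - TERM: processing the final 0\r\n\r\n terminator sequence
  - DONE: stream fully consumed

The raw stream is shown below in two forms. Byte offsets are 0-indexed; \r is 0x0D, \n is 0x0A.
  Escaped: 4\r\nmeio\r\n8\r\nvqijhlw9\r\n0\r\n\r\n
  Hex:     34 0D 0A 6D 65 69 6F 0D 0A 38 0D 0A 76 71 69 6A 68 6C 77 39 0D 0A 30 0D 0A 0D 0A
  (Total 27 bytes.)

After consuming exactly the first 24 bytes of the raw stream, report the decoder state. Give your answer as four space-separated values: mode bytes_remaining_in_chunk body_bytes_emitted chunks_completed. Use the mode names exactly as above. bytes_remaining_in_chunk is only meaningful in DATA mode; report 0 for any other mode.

Answer: SIZE_CR 0 12 2

Derivation:
Byte 0 = '4': mode=SIZE remaining=0 emitted=0 chunks_done=0
Byte 1 = 0x0D: mode=SIZE_CR remaining=0 emitted=0 chunks_done=0
Byte 2 = 0x0A: mode=DATA remaining=4 emitted=0 chunks_done=0
Byte 3 = 'm': mode=DATA remaining=3 emitted=1 chunks_done=0
Byte 4 = 'e': mode=DATA remaining=2 emitted=2 chunks_done=0
Byte 5 = 'i': mode=DATA remaining=1 emitted=3 chunks_done=0
Byte 6 = 'o': mode=DATA_DONE remaining=0 emitted=4 chunks_done=0
Byte 7 = 0x0D: mode=DATA_CR remaining=0 emitted=4 chunks_done=0
Byte 8 = 0x0A: mode=SIZE remaining=0 emitted=4 chunks_done=1
Byte 9 = '8': mode=SIZE remaining=0 emitted=4 chunks_done=1
Byte 10 = 0x0D: mode=SIZE_CR remaining=0 emitted=4 chunks_done=1
Byte 11 = 0x0A: mode=DATA remaining=8 emitted=4 chunks_done=1
Byte 12 = 'v': mode=DATA remaining=7 emitted=5 chunks_done=1
Byte 13 = 'q': mode=DATA remaining=6 emitted=6 chunks_done=1
Byte 14 = 'i': mode=DATA remaining=5 emitted=7 chunks_done=1
Byte 15 = 'j': mode=DATA remaining=4 emitted=8 chunks_done=1
Byte 16 = 'h': mode=DATA remaining=3 emitted=9 chunks_done=1
Byte 17 = 'l': mode=DATA remaining=2 emitted=10 chunks_done=1
Byte 18 = 'w': mode=DATA remaining=1 emitted=11 chunks_done=1
Byte 19 = '9': mode=DATA_DONE remaining=0 emitted=12 chunks_done=1
Byte 20 = 0x0D: mode=DATA_CR remaining=0 emitted=12 chunks_done=1
Byte 21 = 0x0A: mode=SIZE remaining=0 emitted=12 chunks_done=2
Byte 22 = '0': mode=SIZE remaining=0 emitted=12 chunks_done=2
Byte 23 = 0x0D: mode=SIZE_CR remaining=0 emitted=12 chunks_done=2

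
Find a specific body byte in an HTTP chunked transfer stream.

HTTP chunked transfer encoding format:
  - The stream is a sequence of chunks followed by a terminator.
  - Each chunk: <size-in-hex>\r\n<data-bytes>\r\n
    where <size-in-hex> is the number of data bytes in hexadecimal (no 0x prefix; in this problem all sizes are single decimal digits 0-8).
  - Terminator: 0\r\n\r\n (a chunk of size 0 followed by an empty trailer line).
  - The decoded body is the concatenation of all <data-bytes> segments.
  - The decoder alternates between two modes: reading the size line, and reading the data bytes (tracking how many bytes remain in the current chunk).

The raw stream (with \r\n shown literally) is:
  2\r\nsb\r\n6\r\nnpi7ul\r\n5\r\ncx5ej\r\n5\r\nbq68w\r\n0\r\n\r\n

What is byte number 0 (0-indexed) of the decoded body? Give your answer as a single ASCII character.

Answer: s

Derivation:
Chunk 1: stream[0..1]='2' size=0x2=2, data at stream[3..5]='sb' -> body[0..2], body so far='sb'
Chunk 2: stream[7..8]='6' size=0x6=6, data at stream[10..16]='npi7ul' -> body[2..8], body so far='sbnpi7ul'
Chunk 3: stream[18..19]='5' size=0x5=5, data at stream[21..26]='cx5ej' -> body[8..13], body so far='sbnpi7ulcx5ej'
Chunk 4: stream[28..29]='5' size=0x5=5, data at stream[31..36]='bq68w' -> body[13..18], body so far='sbnpi7ulcx5ejbq68w'
Chunk 5: stream[38..39]='0' size=0 (terminator). Final body='sbnpi7ulcx5ejbq68w' (18 bytes)
Body byte 0 = 's'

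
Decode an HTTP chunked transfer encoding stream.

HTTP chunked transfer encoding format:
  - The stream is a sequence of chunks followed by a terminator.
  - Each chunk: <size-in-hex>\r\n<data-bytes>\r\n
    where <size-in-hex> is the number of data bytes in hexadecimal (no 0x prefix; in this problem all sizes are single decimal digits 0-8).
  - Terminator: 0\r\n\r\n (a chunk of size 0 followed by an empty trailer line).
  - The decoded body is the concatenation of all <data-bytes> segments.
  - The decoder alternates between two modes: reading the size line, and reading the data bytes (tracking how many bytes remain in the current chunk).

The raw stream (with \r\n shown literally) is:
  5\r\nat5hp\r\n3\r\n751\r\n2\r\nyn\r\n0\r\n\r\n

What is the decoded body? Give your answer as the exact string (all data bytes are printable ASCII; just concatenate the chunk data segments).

Answer: at5hp751yn

Derivation:
Chunk 1: stream[0..1]='5' size=0x5=5, data at stream[3..8]='at5hp' -> body[0..5], body so far='at5hp'
Chunk 2: stream[10..11]='3' size=0x3=3, data at stream[13..16]='751' -> body[5..8], body so far='at5hp751'
Chunk 3: stream[18..19]='2' size=0x2=2, data at stream[21..23]='yn' -> body[8..10], body so far='at5hp751yn'
Chunk 4: stream[25..26]='0' size=0 (terminator). Final body='at5hp751yn' (10 bytes)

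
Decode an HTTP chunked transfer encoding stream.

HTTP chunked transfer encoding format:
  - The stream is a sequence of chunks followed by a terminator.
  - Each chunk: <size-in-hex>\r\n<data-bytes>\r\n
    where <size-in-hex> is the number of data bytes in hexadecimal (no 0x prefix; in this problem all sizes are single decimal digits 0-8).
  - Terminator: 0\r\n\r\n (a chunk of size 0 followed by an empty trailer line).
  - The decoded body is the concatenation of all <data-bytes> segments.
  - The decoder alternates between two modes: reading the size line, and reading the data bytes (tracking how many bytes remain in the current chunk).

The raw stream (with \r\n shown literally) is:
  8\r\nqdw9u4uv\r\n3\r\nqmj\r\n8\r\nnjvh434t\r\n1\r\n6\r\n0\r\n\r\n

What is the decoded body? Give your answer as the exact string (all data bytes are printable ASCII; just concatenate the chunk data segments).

Answer: qdw9u4uvqmjnjvh434t6

Derivation:
Chunk 1: stream[0..1]='8' size=0x8=8, data at stream[3..11]='qdw9u4uv' -> body[0..8], body so far='qdw9u4uv'
Chunk 2: stream[13..14]='3' size=0x3=3, data at stream[16..19]='qmj' -> body[8..11], body so far='qdw9u4uvqmj'
Chunk 3: stream[21..22]='8' size=0x8=8, data at stream[24..32]='njvh434t' -> body[11..19], body so far='qdw9u4uvqmjnjvh434t'
Chunk 4: stream[34..35]='1' size=0x1=1, data at stream[37..38]='6' -> body[19..20], body so far='qdw9u4uvqmjnjvh434t6'
Chunk 5: stream[40..41]='0' size=0 (terminator). Final body='qdw9u4uvqmjnjvh434t6' (20 bytes)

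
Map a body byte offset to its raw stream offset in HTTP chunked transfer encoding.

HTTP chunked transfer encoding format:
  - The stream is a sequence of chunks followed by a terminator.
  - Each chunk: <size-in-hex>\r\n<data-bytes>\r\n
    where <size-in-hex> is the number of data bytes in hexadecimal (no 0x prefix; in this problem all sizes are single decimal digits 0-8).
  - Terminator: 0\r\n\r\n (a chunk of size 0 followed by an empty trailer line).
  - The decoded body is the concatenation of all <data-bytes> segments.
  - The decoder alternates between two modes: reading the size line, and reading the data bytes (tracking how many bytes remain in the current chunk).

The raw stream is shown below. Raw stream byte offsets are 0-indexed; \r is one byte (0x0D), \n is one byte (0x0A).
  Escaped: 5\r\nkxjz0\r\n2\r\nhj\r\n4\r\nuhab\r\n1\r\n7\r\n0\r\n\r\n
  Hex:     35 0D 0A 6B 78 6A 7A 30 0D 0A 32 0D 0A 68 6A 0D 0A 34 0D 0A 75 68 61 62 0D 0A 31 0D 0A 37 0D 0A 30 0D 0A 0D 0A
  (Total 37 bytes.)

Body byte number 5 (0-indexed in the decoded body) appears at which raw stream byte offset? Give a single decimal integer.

Chunk 1: stream[0..1]='5' size=0x5=5, data at stream[3..8]='kxjz0' -> body[0..5], body so far='kxjz0'
Chunk 2: stream[10..11]='2' size=0x2=2, data at stream[13..15]='hj' -> body[5..7], body so far='kxjz0hj'
Chunk 3: stream[17..18]='4' size=0x4=4, data at stream[20..24]='uhab' -> body[7..11], body so far='kxjz0hjuhab'
Chunk 4: stream[26..27]='1' size=0x1=1, data at stream[29..30]='7' -> body[11..12], body so far='kxjz0hjuhab7'
Chunk 5: stream[32..33]='0' size=0 (terminator). Final body='kxjz0hjuhab7' (12 bytes)
Body byte 5 at stream offset 13

Answer: 13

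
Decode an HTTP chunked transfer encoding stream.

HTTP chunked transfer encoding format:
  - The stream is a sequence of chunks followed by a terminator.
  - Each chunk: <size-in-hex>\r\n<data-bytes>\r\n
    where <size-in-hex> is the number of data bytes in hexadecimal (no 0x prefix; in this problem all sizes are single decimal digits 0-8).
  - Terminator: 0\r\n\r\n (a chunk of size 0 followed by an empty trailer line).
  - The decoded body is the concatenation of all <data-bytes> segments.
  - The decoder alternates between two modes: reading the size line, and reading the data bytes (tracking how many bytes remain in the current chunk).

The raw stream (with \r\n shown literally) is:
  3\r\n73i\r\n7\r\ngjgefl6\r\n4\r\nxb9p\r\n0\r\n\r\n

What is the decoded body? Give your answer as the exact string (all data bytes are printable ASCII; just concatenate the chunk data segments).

Chunk 1: stream[0..1]='3' size=0x3=3, data at stream[3..6]='73i' -> body[0..3], body so far='73i'
Chunk 2: stream[8..9]='7' size=0x7=7, data at stream[11..18]='gjgefl6' -> body[3..10], body so far='73igjgefl6'
Chunk 3: stream[20..21]='4' size=0x4=4, data at stream[23..27]='xb9p' -> body[10..14], body so far='73igjgefl6xb9p'
Chunk 4: stream[29..30]='0' size=0 (terminator). Final body='73igjgefl6xb9p' (14 bytes)

Answer: 73igjgefl6xb9p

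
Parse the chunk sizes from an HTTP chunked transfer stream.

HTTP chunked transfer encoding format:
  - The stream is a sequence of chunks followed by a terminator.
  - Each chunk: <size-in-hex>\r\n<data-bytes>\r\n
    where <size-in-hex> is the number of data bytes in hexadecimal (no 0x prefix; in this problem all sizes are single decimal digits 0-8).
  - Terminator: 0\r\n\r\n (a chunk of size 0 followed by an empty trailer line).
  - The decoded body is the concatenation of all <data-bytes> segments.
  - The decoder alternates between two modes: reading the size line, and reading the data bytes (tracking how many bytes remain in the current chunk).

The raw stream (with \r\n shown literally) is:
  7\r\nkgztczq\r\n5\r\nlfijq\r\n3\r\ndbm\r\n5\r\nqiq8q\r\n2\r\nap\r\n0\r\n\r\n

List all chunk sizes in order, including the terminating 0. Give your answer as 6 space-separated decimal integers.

Answer: 7 5 3 5 2 0

Derivation:
Chunk 1: stream[0..1]='7' size=0x7=7, data at stream[3..10]='kgztczq' -> body[0..7], body so far='kgztczq'
Chunk 2: stream[12..13]='5' size=0x5=5, data at stream[15..20]='lfijq' -> body[7..12], body so far='kgztczqlfijq'
Chunk 3: stream[22..23]='3' size=0x3=3, data at stream[25..28]='dbm' -> body[12..15], body so far='kgztczqlfijqdbm'
Chunk 4: stream[30..31]='5' size=0x5=5, data at stream[33..38]='qiq8q' -> body[15..20], body so far='kgztczqlfijqdbmqiq8q'
Chunk 5: stream[40..41]='2' size=0x2=2, data at stream[43..45]='ap' -> body[20..22], body so far='kgztczqlfijqdbmqiq8qap'
Chunk 6: stream[47..48]='0' size=0 (terminator). Final body='kgztczqlfijqdbmqiq8qap' (22 bytes)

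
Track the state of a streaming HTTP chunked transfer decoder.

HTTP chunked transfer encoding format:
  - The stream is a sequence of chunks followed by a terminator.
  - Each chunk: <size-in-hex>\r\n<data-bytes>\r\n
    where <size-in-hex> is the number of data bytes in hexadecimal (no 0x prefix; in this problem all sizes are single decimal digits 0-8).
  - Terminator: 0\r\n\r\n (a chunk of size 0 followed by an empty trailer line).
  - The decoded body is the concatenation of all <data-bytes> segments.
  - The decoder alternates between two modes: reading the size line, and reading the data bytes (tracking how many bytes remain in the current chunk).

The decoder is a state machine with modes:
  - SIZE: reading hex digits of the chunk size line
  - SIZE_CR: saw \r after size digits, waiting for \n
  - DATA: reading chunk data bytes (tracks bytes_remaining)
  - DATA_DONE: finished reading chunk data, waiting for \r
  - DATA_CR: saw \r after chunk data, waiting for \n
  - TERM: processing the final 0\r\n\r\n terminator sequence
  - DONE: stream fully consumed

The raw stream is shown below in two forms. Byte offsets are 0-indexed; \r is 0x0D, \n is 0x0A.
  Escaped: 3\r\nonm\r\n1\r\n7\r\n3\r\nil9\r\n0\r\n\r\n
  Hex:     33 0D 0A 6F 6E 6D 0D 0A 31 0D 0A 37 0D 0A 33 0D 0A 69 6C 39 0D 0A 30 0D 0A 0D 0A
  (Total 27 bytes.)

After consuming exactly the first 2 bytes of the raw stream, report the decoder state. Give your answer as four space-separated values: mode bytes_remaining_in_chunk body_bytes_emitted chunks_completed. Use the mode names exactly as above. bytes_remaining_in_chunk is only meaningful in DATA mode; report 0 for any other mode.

Answer: SIZE_CR 0 0 0

Derivation:
Byte 0 = '3': mode=SIZE remaining=0 emitted=0 chunks_done=0
Byte 1 = 0x0D: mode=SIZE_CR remaining=0 emitted=0 chunks_done=0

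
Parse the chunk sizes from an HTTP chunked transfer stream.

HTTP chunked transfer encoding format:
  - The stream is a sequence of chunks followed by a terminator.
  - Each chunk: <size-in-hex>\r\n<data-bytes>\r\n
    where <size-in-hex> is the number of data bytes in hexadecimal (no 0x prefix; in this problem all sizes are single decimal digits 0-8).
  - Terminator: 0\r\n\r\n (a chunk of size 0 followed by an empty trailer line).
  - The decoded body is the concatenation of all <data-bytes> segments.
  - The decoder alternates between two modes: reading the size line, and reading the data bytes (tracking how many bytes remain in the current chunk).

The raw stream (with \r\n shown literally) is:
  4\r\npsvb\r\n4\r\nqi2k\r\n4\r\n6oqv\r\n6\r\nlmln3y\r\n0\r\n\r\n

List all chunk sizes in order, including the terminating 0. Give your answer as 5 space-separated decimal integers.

Answer: 4 4 4 6 0

Derivation:
Chunk 1: stream[0..1]='4' size=0x4=4, data at stream[3..7]='psvb' -> body[0..4], body so far='psvb'
Chunk 2: stream[9..10]='4' size=0x4=4, data at stream[12..16]='qi2k' -> body[4..8], body so far='psvbqi2k'
Chunk 3: stream[18..19]='4' size=0x4=4, data at stream[21..25]='6oqv' -> body[8..12], body so far='psvbqi2k6oqv'
Chunk 4: stream[27..28]='6' size=0x6=6, data at stream[30..36]='lmln3y' -> body[12..18], body so far='psvbqi2k6oqvlmln3y'
Chunk 5: stream[38..39]='0' size=0 (terminator). Final body='psvbqi2k6oqvlmln3y' (18 bytes)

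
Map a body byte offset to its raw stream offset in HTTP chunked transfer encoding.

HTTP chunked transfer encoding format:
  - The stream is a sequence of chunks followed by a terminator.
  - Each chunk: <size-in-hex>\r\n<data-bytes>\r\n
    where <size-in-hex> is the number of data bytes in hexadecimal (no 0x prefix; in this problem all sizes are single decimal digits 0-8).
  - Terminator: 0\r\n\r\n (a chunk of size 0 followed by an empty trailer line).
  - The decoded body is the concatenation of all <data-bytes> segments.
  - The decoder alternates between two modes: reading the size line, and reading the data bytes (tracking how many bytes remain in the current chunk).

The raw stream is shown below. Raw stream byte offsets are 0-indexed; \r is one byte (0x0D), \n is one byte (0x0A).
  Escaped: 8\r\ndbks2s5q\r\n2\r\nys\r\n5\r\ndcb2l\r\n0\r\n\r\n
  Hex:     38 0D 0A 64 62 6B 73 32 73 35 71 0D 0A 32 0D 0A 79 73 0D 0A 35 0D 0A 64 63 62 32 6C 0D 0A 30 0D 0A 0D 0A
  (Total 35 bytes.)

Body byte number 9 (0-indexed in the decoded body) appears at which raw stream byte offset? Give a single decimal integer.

Answer: 17

Derivation:
Chunk 1: stream[0..1]='8' size=0x8=8, data at stream[3..11]='dbks2s5q' -> body[0..8], body so far='dbks2s5q'
Chunk 2: stream[13..14]='2' size=0x2=2, data at stream[16..18]='ys' -> body[8..10], body so far='dbks2s5qys'
Chunk 3: stream[20..21]='5' size=0x5=5, data at stream[23..28]='dcb2l' -> body[10..15], body so far='dbks2s5qysdcb2l'
Chunk 4: stream[30..31]='0' size=0 (terminator). Final body='dbks2s5qysdcb2l' (15 bytes)
Body byte 9 at stream offset 17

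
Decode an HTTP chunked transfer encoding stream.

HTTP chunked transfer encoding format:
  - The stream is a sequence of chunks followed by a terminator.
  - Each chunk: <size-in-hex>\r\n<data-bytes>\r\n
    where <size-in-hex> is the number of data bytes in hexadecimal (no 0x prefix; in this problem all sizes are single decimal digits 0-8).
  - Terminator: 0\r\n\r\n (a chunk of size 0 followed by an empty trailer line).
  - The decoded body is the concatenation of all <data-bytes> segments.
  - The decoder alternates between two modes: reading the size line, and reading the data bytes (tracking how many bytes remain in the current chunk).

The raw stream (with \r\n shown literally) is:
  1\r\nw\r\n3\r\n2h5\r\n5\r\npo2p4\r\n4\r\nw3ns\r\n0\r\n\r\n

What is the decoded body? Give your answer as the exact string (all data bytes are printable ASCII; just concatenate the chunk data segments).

Answer: w2h5po2p4w3ns

Derivation:
Chunk 1: stream[0..1]='1' size=0x1=1, data at stream[3..4]='w' -> body[0..1], body so far='w'
Chunk 2: stream[6..7]='3' size=0x3=3, data at stream[9..12]='2h5' -> body[1..4], body so far='w2h5'
Chunk 3: stream[14..15]='5' size=0x5=5, data at stream[17..22]='po2p4' -> body[4..9], body so far='w2h5po2p4'
Chunk 4: stream[24..25]='4' size=0x4=4, data at stream[27..31]='w3ns' -> body[9..13], body so far='w2h5po2p4w3ns'
Chunk 5: stream[33..34]='0' size=0 (terminator). Final body='w2h5po2p4w3ns' (13 bytes)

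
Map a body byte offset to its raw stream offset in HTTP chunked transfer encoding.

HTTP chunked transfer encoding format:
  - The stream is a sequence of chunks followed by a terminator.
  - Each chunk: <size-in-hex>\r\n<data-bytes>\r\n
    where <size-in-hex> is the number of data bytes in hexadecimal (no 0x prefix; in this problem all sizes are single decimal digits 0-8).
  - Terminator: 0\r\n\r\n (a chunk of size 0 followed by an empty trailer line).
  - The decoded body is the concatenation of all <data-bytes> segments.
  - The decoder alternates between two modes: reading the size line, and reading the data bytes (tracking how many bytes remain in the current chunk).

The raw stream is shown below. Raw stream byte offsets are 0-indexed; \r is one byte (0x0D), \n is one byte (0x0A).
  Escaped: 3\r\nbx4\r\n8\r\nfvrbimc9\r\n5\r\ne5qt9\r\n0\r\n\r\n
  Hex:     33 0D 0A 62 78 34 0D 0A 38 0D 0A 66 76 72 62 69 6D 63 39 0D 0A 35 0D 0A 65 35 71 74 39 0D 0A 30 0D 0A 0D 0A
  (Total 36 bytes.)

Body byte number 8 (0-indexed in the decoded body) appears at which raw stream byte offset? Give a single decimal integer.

Answer: 16

Derivation:
Chunk 1: stream[0..1]='3' size=0x3=3, data at stream[3..6]='bx4' -> body[0..3], body so far='bx4'
Chunk 2: stream[8..9]='8' size=0x8=8, data at stream[11..19]='fvrbimc9' -> body[3..11], body so far='bx4fvrbimc9'
Chunk 3: stream[21..22]='5' size=0x5=5, data at stream[24..29]='e5qt9' -> body[11..16], body so far='bx4fvrbimc9e5qt9'
Chunk 4: stream[31..32]='0' size=0 (terminator). Final body='bx4fvrbimc9e5qt9' (16 bytes)
Body byte 8 at stream offset 16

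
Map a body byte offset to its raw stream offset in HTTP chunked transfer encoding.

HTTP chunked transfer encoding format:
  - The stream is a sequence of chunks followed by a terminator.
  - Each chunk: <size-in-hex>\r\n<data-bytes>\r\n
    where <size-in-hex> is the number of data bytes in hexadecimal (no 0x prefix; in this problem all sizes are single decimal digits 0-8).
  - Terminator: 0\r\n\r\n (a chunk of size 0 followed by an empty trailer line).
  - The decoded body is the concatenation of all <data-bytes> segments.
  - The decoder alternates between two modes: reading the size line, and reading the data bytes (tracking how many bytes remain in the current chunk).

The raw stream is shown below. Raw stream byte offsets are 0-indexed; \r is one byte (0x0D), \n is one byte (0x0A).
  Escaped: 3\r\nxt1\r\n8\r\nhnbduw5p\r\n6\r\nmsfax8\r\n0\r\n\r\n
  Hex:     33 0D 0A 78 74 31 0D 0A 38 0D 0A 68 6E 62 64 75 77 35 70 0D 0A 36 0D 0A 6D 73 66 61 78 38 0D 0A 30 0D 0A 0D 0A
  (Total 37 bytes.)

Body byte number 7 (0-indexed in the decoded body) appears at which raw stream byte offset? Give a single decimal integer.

Answer: 15

Derivation:
Chunk 1: stream[0..1]='3' size=0x3=3, data at stream[3..6]='xt1' -> body[0..3], body so far='xt1'
Chunk 2: stream[8..9]='8' size=0x8=8, data at stream[11..19]='hnbduw5p' -> body[3..11], body so far='xt1hnbduw5p'
Chunk 3: stream[21..22]='6' size=0x6=6, data at stream[24..30]='msfax8' -> body[11..17], body so far='xt1hnbduw5pmsfax8'
Chunk 4: stream[32..33]='0' size=0 (terminator). Final body='xt1hnbduw5pmsfax8' (17 bytes)
Body byte 7 at stream offset 15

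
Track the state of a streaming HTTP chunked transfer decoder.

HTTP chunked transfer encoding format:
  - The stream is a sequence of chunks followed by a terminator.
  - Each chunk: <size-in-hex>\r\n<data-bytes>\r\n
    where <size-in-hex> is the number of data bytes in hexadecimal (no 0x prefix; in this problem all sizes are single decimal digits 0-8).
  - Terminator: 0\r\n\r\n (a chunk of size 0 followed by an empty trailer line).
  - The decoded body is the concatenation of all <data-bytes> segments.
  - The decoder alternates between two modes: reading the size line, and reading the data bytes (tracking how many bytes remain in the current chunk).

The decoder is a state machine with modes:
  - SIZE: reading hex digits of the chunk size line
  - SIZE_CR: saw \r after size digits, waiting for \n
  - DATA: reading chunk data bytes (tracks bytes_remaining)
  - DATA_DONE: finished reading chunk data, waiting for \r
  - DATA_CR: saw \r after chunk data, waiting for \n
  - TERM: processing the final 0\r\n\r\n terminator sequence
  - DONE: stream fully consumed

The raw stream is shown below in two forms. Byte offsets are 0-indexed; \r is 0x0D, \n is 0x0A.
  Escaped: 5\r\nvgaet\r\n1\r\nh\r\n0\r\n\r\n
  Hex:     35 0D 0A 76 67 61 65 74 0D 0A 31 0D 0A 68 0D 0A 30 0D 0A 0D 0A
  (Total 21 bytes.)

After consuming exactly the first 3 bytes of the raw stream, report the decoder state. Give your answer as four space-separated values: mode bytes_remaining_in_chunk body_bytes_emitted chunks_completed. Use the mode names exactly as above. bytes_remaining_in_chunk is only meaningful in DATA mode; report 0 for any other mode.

Answer: DATA 5 0 0

Derivation:
Byte 0 = '5': mode=SIZE remaining=0 emitted=0 chunks_done=0
Byte 1 = 0x0D: mode=SIZE_CR remaining=0 emitted=0 chunks_done=0
Byte 2 = 0x0A: mode=DATA remaining=5 emitted=0 chunks_done=0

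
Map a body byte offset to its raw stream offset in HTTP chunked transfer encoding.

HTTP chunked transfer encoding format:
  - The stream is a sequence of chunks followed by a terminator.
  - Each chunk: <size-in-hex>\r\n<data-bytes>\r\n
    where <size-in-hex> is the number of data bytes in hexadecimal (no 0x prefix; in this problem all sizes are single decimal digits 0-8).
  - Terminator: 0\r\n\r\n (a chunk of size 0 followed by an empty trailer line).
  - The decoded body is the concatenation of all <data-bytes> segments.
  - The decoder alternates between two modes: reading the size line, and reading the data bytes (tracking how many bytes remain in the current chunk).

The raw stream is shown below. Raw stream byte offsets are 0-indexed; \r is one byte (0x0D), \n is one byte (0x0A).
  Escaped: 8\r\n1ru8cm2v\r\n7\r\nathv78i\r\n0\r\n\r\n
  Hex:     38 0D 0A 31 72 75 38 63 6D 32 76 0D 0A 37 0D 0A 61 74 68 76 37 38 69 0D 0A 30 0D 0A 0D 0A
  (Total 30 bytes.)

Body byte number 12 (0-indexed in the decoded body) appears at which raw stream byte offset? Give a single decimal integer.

Chunk 1: stream[0..1]='8' size=0x8=8, data at stream[3..11]='1ru8cm2v' -> body[0..8], body so far='1ru8cm2v'
Chunk 2: stream[13..14]='7' size=0x7=7, data at stream[16..23]='athv78i' -> body[8..15], body so far='1ru8cm2vathv78i'
Chunk 3: stream[25..26]='0' size=0 (terminator). Final body='1ru8cm2vathv78i' (15 bytes)
Body byte 12 at stream offset 20

Answer: 20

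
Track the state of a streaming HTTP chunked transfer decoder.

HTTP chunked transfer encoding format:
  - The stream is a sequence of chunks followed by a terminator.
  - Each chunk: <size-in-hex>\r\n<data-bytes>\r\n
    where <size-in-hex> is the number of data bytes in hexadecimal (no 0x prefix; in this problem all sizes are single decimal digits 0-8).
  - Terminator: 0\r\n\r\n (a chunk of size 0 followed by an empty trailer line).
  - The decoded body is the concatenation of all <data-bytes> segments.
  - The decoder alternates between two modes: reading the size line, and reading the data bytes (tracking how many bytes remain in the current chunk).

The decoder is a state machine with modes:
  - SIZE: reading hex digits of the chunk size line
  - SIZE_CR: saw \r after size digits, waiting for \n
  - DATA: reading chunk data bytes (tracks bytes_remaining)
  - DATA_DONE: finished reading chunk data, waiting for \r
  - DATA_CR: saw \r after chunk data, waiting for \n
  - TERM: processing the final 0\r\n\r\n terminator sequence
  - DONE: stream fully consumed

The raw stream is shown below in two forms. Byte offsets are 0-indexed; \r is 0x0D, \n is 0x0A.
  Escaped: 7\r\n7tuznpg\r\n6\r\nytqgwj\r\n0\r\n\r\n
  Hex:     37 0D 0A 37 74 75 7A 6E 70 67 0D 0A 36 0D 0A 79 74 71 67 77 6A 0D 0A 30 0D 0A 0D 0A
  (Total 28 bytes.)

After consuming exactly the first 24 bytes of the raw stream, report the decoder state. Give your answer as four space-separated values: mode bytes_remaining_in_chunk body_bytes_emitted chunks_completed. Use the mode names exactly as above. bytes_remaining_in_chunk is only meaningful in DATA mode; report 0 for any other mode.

Answer: SIZE 0 13 2

Derivation:
Byte 0 = '7': mode=SIZE remaining=0 emitted=0 chunks_done=0
Byte 1 = 0x0D: mode=SIZE_CR remaining=0 emitted=0 chunks_done=0
Byte 2 = 0x0A: mode=DATA remaining=7 emitted=0 chunks_done=0
Byte 3 = '7': mode=DATA remaining=6 emitted=1 chunks_done=0
Byte 4 = 't': mode=DATA remaining=5 emitted=2 chunks_done=0
Byte 5 = 'u': mode=DATA remaining=4 emitted=3 chunks_done=0
Byte 6 = 'z': mode=DATA remaining=3 emitted=4 chunks_done=0
Byte 7 = 'n': mode=DATA remaining=2 emitted=5 chunks_done=0
Byte 8 = 'p': mode=DATA remaining=1 emitted=6 chunks_done=0
Byte 9 = 'g': mode=DATA_DONE remaining=0 emitted=7 chunks_done=0
Byte 10 = 0x0D: mode=DATA_CR remaining=0 emitted=7 chunks_done=0
Byte 11 = 0x0A: mode=SIZE remaining=0 emitted=7 chunks_done=1
Byte 12 = '6': mode=SIZE remaining=0 emitted=7 chunks_done=1
Byte 13 = 0x0D: mode=SIZE_CR remaining=0 emitted=7 chunks_done=1
Byte 14 = 0x0A: mode=DATA remaining=6 emitted=7 chunks_done=1
Byte 15 = 'y': mode=DATA remaining=5 emitted=8 chunks_done=1
Byte 16 = 't': mode=DATA remaining=4 emitted=9 chunks_done=1
Byte 17 = 'q': mode=DATA remaining=3 emitted=10 chunks_done=1
Byte 18 = 'g': mode=DATA remaining=2 emitted=11 chunks_done=1
Byte 19 = 'w': mode=DATA remaining=1 emitted=12 chunks_done=1
Byte 20 = 'j': mode=DATA_DONE remaining=0 emitted=13 chunks_done=1
Byte 21 = 0x0D: mode=DATA_CR remaining=0 emitted=13 chunks_done=1
Byte 22 = 0x0A: mode=SIZE remaining=0 emitted=13 chunks_done=2
Byte 23 = '0': mode=SIZE remaining=0 emitted=13 chunks_done=2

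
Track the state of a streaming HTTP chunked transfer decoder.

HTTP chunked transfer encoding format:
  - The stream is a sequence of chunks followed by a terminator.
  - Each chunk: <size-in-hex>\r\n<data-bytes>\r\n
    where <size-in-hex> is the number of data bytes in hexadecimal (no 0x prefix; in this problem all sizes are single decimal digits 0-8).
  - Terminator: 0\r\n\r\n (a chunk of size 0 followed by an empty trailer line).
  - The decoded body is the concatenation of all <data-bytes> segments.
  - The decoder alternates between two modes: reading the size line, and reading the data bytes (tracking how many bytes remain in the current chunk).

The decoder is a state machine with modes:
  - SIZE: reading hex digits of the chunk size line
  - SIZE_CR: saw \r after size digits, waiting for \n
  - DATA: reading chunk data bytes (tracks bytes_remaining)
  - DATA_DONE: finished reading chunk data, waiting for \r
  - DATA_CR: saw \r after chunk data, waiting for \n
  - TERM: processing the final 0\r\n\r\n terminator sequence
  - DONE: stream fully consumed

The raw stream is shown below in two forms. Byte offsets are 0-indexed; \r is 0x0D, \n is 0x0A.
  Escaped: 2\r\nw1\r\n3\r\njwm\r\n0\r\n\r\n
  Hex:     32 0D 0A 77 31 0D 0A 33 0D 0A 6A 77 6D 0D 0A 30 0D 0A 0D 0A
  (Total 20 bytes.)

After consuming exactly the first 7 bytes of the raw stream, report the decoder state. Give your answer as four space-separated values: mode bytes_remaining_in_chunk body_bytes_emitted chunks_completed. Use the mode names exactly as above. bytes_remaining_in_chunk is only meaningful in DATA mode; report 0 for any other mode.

Answer: SIZE 0 2 1

Derivation:
Byte 0 = '2': mode=SIZE remaining=0 emitted=0 chunks_done=0
Byte 1 = 0x0D: mode=SIZE_CR remaining=0 emitted=0 chunks_done=0
Byte 2 = 0x0A: mode=DATA remaining=2 emitted=0 chunks_done=0
Byte 3 = 'w': mode=DATA remaining=1 emitted=1 chunks_done=0
Byte 4 = '1': mode=DATA_DONE remaining=0 emitted=2 chunks_done=0
Byte 5 = 0x0D: mode=DATA_CR remaining=0 emitted=2 chunks_done=0
Byte 6 = 0x0A: mode=SIZE remaining=0 emitted=2 chunks_done=1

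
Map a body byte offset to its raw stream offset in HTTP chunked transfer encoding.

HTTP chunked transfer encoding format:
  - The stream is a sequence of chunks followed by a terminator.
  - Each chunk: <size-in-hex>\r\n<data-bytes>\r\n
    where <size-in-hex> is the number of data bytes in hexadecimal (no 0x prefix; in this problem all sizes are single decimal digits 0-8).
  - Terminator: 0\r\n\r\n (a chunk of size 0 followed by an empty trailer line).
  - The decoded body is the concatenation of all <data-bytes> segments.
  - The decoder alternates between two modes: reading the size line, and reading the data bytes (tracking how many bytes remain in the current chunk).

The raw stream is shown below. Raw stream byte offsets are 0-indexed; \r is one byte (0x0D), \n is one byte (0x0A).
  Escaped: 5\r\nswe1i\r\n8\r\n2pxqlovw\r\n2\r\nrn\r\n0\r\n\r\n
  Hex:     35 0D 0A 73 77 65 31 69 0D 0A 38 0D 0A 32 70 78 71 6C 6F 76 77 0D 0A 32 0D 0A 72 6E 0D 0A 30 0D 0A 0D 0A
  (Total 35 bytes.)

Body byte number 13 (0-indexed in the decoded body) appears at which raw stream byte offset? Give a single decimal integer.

Chunk 1: stream[0..1]='5' size=0x5=5, data at stream[3..8]='swe1i' -> body[0..5], body so far='swe1i'
Chunk 2: stream[10..11]='8' size=0x8=8, data at stream[13..21]='2pxqlovw' -> body[5..13], body so far='swe1i2pxqlovw'
Chunk 3: stream[23..24]='2' size=0x2=2, data at stream[26..28]='rn' -> body[13..15], body so far='swe1i2pxqlovwrn'
Chunk 4: stream[30..31]='0' size=0 (terminator). Final body='swe1i2pxqlovwrn' (15 bytes)
Body byte 13 at stream offset 26

Answer: 26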